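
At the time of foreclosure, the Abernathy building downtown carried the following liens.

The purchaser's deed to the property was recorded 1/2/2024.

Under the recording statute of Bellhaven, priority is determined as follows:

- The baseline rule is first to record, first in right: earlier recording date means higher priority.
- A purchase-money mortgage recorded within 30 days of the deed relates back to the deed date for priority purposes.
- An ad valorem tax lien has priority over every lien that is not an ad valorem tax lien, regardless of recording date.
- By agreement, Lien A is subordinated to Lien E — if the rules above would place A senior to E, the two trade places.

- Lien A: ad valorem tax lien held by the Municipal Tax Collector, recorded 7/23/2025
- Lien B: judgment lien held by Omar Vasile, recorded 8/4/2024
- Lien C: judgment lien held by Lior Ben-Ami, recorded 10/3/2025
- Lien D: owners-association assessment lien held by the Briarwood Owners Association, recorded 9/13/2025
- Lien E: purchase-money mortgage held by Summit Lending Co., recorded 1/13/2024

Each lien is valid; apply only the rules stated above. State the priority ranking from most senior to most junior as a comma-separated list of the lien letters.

E, A, B, D, C

Effective dates: E's effective date is the deed date, 1/2/2024.
A, as an ad valorem tax lien, has superpriority and ranks first.
The other liens, earliest effective date first: E (1/2/2024), B (8/4/2024), D (9/13/2025), C (10/3/2025).
Because A would otherwise rank above E, the subordination swaps them.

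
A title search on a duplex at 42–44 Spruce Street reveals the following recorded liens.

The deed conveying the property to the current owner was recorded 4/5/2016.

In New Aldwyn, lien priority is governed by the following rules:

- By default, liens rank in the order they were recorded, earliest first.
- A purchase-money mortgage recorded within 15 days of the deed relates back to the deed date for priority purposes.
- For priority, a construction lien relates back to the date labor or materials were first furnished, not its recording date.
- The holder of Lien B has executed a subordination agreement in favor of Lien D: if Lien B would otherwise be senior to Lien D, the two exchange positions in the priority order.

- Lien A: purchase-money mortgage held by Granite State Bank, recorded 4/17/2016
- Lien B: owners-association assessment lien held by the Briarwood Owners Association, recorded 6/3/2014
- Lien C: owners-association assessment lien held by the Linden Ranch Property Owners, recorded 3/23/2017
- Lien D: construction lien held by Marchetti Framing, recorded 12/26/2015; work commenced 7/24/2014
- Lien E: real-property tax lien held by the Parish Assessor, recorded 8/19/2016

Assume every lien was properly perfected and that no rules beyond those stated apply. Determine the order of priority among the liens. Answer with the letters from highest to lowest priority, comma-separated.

D, B, A, E, C

Effective dates after the stated exceptions: A relates back to the deed date 4/5/2016; D relates back to 7/24/2014 (work commenced).
By effective date: B (6/3/2014), D (7/24/2014), A (4/5/2016), E (8/19/2016), C (3/23/2017).
B is senior to D before the subordination, so the two trade places.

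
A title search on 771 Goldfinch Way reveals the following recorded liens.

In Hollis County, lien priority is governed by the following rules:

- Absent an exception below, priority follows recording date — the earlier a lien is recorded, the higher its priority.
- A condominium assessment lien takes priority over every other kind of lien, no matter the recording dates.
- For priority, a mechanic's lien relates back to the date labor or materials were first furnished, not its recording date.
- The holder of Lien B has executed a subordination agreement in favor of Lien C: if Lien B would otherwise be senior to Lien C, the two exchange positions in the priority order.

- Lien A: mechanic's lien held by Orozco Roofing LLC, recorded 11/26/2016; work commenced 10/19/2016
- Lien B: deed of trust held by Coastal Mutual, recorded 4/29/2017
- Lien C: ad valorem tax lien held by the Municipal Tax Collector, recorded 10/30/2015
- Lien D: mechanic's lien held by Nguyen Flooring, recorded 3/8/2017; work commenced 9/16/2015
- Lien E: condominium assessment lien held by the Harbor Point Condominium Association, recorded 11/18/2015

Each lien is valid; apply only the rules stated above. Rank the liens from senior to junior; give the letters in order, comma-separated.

First, effective dates: A's effective date is 10/19/2016, when work began; D is treated as recorded 9/16/2015, the work-commencement date.
E, as a condominium assessment lien, has superpriority and ranks first.
The other liens, earliest effective date first: D (9/16/2015), C (10/30/2015), A (10/19/2016), B (4/29/2017).
B is already junior to C, so the subordination agreement changes nothing.

E, D, C, A, B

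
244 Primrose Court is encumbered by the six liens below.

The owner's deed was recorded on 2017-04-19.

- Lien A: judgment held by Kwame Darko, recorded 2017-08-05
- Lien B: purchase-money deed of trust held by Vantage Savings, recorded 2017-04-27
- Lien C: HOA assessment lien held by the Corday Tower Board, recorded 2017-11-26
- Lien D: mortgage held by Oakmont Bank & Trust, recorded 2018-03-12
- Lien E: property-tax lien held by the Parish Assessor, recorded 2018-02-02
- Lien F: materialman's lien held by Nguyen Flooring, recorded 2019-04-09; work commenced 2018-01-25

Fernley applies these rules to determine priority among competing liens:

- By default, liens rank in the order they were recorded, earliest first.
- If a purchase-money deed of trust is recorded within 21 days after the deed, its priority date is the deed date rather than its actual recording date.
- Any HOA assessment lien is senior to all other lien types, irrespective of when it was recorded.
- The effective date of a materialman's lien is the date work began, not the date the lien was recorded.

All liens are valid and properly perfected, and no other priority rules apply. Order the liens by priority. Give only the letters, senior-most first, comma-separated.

C, B, A, F, E, D

Adjusting effective dates: B was recorded within the 21-day window, so its effective date is the deed date 2017-04-19; F's effective date is 2018-01-25, when work began.
C is an HOA assessment lien, so it outranks all other liens regardless of date.
Among the remaining liens, by effective date: B (2017-04-19), A (2017-08-05), F (2018-01-25), E (2018-02-02), D (2018-03-12).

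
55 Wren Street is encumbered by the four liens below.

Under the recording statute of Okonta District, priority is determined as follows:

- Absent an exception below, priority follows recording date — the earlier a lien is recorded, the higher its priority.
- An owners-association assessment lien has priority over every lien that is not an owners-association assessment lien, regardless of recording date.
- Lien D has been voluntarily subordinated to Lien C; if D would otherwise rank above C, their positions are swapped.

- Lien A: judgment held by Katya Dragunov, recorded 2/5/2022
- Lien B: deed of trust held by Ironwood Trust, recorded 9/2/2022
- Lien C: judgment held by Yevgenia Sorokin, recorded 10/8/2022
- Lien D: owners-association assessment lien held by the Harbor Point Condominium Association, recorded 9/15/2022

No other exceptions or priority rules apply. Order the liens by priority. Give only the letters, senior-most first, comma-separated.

C, A, B, D

As an owners-association assessment lien, D is senior to every other lien.
The other liens, earliest effective date first: A (2/5/2022), B (9/2/2022), C (10/8/2022).
The subordination applies — D was senior to C — so D and C swap.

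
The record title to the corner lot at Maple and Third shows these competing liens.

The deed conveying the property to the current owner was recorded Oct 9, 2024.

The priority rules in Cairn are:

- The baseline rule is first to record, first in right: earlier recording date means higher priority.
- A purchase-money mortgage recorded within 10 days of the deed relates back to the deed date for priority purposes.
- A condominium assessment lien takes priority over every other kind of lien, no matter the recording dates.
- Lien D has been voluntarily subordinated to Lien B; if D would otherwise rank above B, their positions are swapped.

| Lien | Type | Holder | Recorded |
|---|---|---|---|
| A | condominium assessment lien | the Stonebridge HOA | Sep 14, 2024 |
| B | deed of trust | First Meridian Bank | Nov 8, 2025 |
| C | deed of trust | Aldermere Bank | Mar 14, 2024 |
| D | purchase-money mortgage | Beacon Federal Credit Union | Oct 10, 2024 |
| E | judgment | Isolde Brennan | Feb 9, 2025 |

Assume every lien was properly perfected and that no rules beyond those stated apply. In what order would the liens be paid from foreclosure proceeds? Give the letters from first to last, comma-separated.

Adjusting effective dates: D relates back to the deed date Oct 9, 2024.
A is a condominium assessment lien and takes priority over every other lien.
Ordering the rest by effective date: C (Mar 14, 2024), D (Oct 9, 2024), E (Feb 9, 2025), B (Nov 8, 2025).
D is senior to B before the subordination, so the two trade places.

A, C, B, E, D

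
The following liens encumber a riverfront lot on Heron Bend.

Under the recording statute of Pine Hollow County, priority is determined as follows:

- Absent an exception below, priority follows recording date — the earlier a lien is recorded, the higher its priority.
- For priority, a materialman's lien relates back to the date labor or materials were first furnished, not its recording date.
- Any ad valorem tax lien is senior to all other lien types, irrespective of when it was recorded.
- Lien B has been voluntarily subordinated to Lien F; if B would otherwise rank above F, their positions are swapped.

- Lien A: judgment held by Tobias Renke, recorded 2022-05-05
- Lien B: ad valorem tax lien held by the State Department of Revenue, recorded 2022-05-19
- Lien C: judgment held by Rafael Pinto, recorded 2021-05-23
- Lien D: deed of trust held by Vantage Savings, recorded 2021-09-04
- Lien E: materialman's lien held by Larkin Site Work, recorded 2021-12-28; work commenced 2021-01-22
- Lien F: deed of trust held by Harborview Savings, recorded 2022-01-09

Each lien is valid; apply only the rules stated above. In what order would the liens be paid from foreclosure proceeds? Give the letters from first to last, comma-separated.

F, E, C, D, B, A

Effective dates: E relates back to 2021-01-22 (work commenced).
B is an ad valorem tax lien and takes priority over every other lien.
Among the remaining liens, by effective date: E (2021-01-22), C (2021-05-23), D (2021-09-04), F (2022-01-09), A (2022-05-05).
The subordination applies — B was senior to F — so B and F swap.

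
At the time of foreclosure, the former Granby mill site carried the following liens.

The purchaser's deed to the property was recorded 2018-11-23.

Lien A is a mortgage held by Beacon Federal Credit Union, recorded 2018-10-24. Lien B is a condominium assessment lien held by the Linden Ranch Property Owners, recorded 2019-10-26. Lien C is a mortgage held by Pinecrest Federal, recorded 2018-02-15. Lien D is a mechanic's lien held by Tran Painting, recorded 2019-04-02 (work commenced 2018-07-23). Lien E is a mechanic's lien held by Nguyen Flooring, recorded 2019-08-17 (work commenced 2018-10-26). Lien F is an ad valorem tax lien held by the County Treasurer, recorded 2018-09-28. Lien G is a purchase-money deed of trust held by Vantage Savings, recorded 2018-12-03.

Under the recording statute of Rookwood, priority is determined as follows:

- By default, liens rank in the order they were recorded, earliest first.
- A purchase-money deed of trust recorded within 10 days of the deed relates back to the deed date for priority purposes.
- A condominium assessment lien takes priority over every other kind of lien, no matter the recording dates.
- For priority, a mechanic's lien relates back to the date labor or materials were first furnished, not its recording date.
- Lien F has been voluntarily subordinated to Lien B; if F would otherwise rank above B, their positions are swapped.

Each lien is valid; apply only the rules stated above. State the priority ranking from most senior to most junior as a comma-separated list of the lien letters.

Effective dates: D's effective date is 2018-07-23, when work began; E's effective date is 2018-10-26, when work began; G was recorded within the 10-day window, so its effective date is the deed date 2018-11-23.
B, as a condominium assessment lien, has superpriority and ranks first.
Ordering the rest by effective date: C (2018-02-15), D (2018-07-23), F (2018-09-28), A (2018-10-24), E (2018-10-26), G (2018-11-23).
F is already junior to B, so the subordination agreement changes nothing.

B, C, D, F, A, E, G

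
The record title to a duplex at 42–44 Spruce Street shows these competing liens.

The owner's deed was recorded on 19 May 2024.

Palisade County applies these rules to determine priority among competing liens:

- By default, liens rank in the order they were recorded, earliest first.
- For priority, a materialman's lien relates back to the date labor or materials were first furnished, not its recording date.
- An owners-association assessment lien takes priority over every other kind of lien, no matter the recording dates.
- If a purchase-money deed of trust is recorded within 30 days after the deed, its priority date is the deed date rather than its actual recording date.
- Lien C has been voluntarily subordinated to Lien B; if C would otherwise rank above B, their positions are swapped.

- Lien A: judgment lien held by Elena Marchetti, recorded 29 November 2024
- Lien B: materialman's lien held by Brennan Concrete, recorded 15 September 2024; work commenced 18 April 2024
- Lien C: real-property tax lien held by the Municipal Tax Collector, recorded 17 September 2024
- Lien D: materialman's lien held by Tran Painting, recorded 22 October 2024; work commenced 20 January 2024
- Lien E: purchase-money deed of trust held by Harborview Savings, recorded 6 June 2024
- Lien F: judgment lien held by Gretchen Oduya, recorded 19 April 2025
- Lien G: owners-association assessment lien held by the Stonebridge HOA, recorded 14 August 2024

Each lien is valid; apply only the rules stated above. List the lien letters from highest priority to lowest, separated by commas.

Effective dates: B is treated as recorded 18 April 2024, the work-commencement date; D relates back to 20 January 2024 (work commenced); E was recorded within the 30-day window, so its effective date is the deed date 19 May 2024.
As an owners-association assessment lien, G is senior to every other lien.
The other liens, earliest effective date first: D (20 January 2024), B (18 April 2024), E (19 May 2024), C (17 September 2024), A (29 November 2024), F (19 April 2025).
C is already junior to B, so the subordination agreement changes nothing.

G, D, B, E, C, A, F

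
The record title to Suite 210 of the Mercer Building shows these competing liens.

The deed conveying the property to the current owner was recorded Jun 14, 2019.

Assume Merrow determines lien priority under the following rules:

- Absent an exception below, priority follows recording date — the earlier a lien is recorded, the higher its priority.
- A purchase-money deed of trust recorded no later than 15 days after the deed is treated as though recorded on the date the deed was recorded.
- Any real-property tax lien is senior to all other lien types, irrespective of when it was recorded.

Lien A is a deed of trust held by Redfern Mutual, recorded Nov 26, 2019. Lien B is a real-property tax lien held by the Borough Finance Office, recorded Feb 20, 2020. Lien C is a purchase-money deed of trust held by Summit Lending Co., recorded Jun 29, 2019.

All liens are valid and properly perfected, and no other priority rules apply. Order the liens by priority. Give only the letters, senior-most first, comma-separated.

Adjusting effective dates: C was recorded within the 15-day window, so its effective date is the deed date Jun 14, 2019.
As a real-property tax lien, B is senior to every other lien.
Remaining liens by effective date: C (Jun 14, 2019), A (Nov 26, 2019).

B, C, A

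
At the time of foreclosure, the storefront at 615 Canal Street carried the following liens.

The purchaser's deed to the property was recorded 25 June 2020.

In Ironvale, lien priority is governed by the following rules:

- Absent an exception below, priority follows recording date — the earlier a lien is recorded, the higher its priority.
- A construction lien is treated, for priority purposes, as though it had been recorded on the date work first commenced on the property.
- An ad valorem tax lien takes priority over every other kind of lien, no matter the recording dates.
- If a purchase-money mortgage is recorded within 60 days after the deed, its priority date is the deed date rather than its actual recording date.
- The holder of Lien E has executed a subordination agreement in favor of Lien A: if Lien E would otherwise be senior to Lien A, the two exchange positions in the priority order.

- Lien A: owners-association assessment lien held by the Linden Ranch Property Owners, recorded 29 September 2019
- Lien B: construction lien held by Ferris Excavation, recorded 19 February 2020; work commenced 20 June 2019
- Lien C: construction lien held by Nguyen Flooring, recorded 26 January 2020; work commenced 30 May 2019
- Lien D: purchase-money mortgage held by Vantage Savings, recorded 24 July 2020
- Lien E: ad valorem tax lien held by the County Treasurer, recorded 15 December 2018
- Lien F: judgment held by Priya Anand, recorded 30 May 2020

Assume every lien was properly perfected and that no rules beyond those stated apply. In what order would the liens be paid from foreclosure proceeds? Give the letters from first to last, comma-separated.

A, C, B, E, F, D

Effective dates: B's effective date is 20 June 2019, when work began; C's effective date is 30 May 2019, when work began; D was recorded within the 60-day window, so its effective date is the deed date 25 June 2020.
E is an ad valorem tax lien, so it outranks all other liens regardless of date.
Ordering the rest by effective date: C (30 May 2019), B (20 June 2019), A (29 September 2019), F (30 May 2020), D (25 June 2020).
E is senior to A before the subordination, so the two trade places.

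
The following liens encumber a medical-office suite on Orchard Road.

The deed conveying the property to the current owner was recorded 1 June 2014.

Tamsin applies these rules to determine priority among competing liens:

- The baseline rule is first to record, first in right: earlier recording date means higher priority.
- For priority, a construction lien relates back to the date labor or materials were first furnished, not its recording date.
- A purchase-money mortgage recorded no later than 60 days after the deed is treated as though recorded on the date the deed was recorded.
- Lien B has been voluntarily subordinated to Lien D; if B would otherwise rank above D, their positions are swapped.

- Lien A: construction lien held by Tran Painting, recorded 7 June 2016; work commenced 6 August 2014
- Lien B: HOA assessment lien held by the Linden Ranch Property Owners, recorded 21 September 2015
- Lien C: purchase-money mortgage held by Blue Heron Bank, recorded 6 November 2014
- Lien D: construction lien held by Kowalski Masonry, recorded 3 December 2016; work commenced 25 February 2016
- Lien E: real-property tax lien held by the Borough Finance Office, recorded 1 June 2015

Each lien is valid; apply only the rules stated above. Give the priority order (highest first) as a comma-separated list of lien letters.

First, effective dates: A's effective date is 6 August 2014, when work began; C was recorded 158 days after the deed — beyond 60 days — so no relation-back applies; D's effective date is 25 February 2016, when work began.
Ordering by effective date: A (6 August 2014), C (6 November 2014), E (1 June 2015), B (21 September 2015), D (25 February 2016).
B is senior to D before the subordination, so the two trade places.

A, C, E, D, B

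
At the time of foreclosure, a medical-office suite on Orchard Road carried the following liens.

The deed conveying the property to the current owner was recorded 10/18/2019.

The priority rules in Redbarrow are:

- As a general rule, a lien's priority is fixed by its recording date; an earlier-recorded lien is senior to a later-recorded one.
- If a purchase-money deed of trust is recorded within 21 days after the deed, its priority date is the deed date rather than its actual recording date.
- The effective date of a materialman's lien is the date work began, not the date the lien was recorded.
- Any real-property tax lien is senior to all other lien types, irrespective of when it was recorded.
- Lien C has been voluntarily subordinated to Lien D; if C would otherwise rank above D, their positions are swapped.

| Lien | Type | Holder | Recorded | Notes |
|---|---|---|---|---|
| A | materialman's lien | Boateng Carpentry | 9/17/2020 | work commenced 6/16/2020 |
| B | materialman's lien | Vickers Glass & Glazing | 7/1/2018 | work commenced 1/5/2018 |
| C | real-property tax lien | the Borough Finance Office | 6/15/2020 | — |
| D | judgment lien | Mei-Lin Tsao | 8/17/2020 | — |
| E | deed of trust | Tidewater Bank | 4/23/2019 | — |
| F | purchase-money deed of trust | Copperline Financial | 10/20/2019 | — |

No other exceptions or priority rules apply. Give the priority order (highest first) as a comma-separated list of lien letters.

D, B, E, F, A, C

Effective dates after the stated exceptions: A's effective date is 6/16/2020, when work began; B is treated as recorded 1/5/2018, the work-commencement date; F's effective date is the deed date, 10/18/2019.
C is a real-property tax lien and takes priority over every other lien.
Ordering the rest by effective date: B (1/5/2018), E (4/23/2019), F (10/18/2019), A (6/16/2020), D (8/17/2020).
Because C would otherwise rank above D, the subordination swaps them.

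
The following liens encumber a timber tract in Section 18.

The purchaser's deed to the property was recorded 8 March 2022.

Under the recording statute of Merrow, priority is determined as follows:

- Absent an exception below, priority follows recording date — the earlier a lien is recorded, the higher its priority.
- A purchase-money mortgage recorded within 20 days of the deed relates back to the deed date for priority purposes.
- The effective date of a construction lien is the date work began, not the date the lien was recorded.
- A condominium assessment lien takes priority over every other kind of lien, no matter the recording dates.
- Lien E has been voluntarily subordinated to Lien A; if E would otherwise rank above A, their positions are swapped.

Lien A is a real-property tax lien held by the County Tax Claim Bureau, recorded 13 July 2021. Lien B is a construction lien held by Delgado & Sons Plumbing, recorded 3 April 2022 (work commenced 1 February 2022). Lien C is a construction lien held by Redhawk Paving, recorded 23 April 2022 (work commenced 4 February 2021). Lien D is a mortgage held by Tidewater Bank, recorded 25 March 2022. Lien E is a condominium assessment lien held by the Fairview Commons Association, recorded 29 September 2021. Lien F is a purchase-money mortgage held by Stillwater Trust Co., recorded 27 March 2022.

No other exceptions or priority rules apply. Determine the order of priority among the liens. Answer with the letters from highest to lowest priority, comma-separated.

A, C, E, B, F, D

Effective dates after the stated exceptions: B is treated as recorded 1 February 2022, the work-commencement date; C's effective date is 4 February 2021, when work began; F's effective date is the deed date, 8 March 2022.
E is a condominium assessment lien and takes priority over every other lien.
Ordering the rest by effective date: C (4 February 2021), A (13 July 2021), B (1 February 2022), F (8 March 2022), D (25 March 2022).
E is senior to A before the subordination, so the two trade places.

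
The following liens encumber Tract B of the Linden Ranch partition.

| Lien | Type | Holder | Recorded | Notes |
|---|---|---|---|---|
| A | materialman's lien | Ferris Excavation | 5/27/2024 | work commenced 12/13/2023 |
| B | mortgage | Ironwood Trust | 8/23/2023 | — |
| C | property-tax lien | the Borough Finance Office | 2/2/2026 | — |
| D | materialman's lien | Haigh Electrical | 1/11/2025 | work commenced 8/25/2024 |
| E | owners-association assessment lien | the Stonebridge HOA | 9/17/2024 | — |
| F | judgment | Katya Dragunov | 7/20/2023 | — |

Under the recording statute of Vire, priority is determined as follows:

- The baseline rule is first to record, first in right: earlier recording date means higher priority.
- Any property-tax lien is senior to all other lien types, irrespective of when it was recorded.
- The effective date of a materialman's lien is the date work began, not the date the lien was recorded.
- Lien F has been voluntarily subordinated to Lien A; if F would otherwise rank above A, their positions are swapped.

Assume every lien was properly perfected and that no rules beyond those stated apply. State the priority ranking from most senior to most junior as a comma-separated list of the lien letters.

First, effective dates: A's effective date is 12/13/2023, when work began; D's effective date is 8/25/2024, when work began.
C is a property-tax lien and takes priority over every other lien.
Ordering the rest by effective date: F (7/20/2023), B (8/23/2023), A (12/13/2023), D (8/25/2024), E (9/17/2024).
F is senior to A before the subordination, so the two trade places.

C, A, B, F, D, E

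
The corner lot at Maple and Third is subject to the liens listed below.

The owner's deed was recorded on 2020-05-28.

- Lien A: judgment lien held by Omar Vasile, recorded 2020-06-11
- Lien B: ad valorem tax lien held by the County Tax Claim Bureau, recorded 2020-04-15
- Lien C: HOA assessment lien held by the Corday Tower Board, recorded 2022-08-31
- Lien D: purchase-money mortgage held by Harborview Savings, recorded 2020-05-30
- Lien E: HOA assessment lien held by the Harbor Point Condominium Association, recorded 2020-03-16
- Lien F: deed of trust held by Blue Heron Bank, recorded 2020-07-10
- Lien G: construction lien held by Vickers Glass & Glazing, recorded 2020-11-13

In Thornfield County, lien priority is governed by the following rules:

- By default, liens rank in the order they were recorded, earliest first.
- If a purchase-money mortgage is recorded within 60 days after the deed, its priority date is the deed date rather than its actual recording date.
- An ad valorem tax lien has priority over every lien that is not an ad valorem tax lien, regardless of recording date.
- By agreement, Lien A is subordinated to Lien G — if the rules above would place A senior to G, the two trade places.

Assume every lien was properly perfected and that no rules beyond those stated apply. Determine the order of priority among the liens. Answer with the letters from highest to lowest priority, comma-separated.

Adjusting effective dates: D was recorded within the 60-day window, so its effective date is the deed date 2020-05-28.
B, as an ad valorem tax lien, has superpriority and ranks first.
Remaining liens by effective date: E (2020-03-16), D (2020-05-28), A (2020-06-11), F (2020-07-10), G (2020-11-13), C (2022-08-31).
Because A would otherwise rank above G, the subordination swaps them.

B, E, D, G, F, A, C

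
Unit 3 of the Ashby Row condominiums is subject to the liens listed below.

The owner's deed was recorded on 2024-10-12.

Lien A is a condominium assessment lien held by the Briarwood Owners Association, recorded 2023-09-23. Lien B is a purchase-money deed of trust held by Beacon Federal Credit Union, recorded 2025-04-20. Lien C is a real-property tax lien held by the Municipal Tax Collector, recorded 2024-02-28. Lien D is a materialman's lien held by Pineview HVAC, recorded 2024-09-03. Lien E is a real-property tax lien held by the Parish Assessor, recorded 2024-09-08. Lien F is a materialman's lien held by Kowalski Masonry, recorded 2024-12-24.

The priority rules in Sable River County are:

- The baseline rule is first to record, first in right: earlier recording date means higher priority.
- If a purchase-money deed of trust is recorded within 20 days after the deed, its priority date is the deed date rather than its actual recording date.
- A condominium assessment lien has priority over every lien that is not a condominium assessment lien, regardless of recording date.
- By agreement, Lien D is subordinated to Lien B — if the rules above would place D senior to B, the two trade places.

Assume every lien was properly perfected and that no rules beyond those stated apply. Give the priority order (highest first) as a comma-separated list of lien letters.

A, C, B, E, F, D

Effective dates: B was recorded 190 days after the deed — beyond 20 days — so no relation-back applies.
A is a condominium assessment lien, so it outranks all other liens regardless of date.
The other liens, earliest effective date first: C (2024-02-28), D (2024-09-03), E (2024-09-08), F (2024-12-24), B (2025-04-20).
D is senior to B before the subordination, so the two trade places.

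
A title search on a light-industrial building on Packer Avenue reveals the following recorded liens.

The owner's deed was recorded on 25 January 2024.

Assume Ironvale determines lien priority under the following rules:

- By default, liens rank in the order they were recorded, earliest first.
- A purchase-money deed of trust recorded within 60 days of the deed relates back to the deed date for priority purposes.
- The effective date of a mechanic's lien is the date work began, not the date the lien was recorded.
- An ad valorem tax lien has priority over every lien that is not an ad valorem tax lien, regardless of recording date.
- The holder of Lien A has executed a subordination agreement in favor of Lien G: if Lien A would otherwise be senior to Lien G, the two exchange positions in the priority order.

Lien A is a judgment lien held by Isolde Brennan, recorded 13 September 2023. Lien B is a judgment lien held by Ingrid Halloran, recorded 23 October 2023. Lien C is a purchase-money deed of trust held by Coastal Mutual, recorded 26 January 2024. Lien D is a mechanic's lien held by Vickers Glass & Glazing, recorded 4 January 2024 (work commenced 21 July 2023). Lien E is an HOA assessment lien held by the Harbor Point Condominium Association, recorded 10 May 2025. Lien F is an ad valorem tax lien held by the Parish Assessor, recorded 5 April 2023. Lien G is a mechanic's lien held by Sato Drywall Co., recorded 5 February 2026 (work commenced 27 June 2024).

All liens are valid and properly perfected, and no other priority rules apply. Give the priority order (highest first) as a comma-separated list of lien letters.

F, D, G, B, C, A, E

Effective dates after the stated exceptions: C relates back to the deed date 25 January 2024; D's effective date is 21 July 2023, when work began; G's effective date is 27 June 2024, when work began.
F is an ad valorem tax lien, so it outranks all other liens regardless of date.
Ordering the rest by effective date: D (21 July 2023), A (13 September 2023), B (23 October 2023), C (25 January 2024), G (27 June 2024), E (10 May 2025).
Because A would otherwise rank above G, the subordination swaps them.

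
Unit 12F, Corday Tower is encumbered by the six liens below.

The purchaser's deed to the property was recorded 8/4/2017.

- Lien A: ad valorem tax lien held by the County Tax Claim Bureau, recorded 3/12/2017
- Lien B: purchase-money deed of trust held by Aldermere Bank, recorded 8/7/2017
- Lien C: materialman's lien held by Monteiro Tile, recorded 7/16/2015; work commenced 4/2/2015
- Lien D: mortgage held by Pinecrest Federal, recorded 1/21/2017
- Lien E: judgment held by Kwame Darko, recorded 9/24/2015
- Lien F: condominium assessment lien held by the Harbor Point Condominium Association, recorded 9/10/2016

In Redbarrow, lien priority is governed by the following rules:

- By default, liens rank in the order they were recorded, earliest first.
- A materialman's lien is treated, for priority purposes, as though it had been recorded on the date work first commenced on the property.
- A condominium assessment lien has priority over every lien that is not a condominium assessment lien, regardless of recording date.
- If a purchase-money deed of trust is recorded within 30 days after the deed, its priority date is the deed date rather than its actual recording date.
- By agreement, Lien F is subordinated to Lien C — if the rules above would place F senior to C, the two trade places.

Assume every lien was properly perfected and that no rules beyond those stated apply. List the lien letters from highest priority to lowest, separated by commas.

First, effective dates: B's effective date is the deed date, 8/4/2017; C is treated as recorded 4/2/2015, the work-commencement date.
F is a condominium assessment lien and takes priority over every other lien.
Ordering the rest by effective date: C (4/2/2015), E (9/24/2015), D (1/21/2017), A (3/12/2017), B (8/4/2017).
The subordination applies — F was senior to C — so F and C swap.

C, F, E, D, A, B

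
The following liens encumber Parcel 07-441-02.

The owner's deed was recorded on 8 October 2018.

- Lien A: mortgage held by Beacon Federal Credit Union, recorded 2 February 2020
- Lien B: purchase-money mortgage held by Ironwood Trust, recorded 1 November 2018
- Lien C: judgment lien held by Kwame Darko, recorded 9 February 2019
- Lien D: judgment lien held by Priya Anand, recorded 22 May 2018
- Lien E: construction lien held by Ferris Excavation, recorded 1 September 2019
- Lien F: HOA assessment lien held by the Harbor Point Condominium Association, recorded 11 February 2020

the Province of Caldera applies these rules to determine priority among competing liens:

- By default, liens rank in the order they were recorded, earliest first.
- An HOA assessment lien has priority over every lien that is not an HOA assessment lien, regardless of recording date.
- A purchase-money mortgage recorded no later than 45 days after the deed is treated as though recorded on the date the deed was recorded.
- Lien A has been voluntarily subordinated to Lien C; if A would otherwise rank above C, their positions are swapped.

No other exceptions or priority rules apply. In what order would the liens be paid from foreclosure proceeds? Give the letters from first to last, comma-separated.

Adjusting effective dates: B's effective date is the deed date, 8 October 2018.
F is an HOA assessment lien and takes priority over every other lien.
Among the remaining liens, by effective date: D (22 May 2018), B (8 October 2018), C (9 February 2019), E (1 September 2019), A (2 February 2020).
Since A is not senior to C, the subordination leaves the order unchanged.

F, D, B, C, E, A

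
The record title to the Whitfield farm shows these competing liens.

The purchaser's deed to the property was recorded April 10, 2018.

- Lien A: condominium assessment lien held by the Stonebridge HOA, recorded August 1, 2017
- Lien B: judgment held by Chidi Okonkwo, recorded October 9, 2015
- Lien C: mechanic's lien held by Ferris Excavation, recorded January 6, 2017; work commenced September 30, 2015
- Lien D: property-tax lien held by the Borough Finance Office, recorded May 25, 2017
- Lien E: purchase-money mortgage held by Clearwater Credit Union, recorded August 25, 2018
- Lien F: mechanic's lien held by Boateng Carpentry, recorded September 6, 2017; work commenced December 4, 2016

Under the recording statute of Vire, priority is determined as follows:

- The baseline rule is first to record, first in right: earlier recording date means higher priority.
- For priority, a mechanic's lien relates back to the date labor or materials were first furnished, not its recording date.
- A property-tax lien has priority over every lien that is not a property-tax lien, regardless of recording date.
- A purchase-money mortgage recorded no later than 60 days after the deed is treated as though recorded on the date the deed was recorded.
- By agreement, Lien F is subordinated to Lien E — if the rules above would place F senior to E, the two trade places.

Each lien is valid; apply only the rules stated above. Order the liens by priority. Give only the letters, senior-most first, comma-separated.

D, C, B, E, A, F

Effective dates after the stated exceptions: C relates back to September 30, 2015 (work commenced); E was recorded 137 days after the deed — beyond 60 days — so no relation-back applies; F relates back to December 4, 2016 (work commenced).
As a property-tax lien, D is senior to every other lien.
The other liens, earliest effective date first: C (September 30, 2015), B (October 9, 2015), F (December 4, 2016), A (August 1, 2017), E (August 25, 2018).
F is senior to E before the subordination, so the two trade places.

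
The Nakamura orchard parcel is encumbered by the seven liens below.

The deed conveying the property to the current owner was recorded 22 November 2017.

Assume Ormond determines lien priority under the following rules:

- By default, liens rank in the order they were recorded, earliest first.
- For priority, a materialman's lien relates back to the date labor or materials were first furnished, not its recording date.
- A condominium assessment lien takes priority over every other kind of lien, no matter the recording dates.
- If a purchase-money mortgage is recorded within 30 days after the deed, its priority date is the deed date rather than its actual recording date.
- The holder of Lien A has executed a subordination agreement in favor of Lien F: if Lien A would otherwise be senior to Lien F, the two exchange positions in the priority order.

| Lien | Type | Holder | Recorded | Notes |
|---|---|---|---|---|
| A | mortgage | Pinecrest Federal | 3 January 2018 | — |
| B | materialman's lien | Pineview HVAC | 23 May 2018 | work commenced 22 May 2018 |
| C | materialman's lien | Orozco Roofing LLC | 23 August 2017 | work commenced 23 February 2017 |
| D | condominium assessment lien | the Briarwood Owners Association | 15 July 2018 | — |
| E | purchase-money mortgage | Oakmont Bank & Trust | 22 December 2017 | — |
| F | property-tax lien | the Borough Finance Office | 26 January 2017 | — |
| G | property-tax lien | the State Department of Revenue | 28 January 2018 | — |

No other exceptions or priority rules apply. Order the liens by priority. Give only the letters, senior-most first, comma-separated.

Effective dates after the stated exceptions: B's effective date is 22 May 2018, when work began; C's effective date is 23 February 2017, when work began; E's effective date is the deed date, 22 November 2017.
D is a condominium assessment lien and takes priority over every other lien.
Among the remaining liens, by effective date: F (26 January 2017), C (23 February 2017), E (22 November 2017), A (3 January 2018), G (28 January 2018), B (22 May 2018).
A already ranks below F; the subordination has no effect.

D, F, C, E, A, G, B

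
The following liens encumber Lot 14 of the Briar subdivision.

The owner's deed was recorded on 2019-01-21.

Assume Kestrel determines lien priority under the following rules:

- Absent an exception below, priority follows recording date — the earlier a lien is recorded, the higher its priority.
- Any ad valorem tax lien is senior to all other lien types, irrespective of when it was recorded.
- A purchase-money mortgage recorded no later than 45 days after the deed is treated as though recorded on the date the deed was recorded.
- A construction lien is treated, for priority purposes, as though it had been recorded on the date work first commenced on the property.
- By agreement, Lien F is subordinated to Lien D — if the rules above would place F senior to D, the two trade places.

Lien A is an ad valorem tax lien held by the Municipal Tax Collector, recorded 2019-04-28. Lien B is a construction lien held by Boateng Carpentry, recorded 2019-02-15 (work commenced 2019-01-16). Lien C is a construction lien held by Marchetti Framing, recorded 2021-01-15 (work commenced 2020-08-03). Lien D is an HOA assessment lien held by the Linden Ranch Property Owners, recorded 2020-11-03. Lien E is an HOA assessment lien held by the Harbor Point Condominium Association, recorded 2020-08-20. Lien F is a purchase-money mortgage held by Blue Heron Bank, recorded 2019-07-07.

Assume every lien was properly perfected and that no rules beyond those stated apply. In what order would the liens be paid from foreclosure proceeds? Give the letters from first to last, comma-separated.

A, B, D, C, E, F

Effective dates after the stated exceptions: B is treated as recorded 2019-01-16, the work-commencement date; C relates back to 2020-08-03 (work commenced); F was recorded 167 days after the deed, outside the 45-day window, so it keeps its recording date.
A, as an ad valorem tax lien, has superpriority and ranks first.
Ordering the rest by effective date: B (2019-01-16), F (2019-07-07), C (2020-08-03), E (2020-08-20), D (2020-11-03).
F is senior to D before the subordination, so the two trade places.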